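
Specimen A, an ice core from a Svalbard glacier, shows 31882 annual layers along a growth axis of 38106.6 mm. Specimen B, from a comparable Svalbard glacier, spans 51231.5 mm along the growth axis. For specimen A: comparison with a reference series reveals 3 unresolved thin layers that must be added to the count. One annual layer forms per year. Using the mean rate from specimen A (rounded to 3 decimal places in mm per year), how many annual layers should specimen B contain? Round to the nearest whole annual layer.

42872 annual layers

Specimen A: correcting the raw count gives 31882 + 3 = 31885 true annual layers.
A: Mean rate = 38106.6 mm / 31885 years ≈ 1.195 mm per year.
Specimen B: 51231.5 mm / 1.195 mm per year = 42871.55 years ≈ 42872 annual layers.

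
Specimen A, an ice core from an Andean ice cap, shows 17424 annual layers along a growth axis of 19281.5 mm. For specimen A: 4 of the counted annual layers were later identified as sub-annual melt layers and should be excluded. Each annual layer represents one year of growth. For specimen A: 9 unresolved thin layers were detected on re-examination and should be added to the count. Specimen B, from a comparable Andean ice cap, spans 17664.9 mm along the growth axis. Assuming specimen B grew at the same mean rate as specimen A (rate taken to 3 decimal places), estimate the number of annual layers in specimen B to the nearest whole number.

Specimen A: after corrections the count is 17424 − 4 + 9 = 17429 annual layers.
A: Extension rate ≈ 19281.5 / 17429 = 1.106 mm per year.
B spans 17664.9 / 1.106 = 15971.88 years ≈ 15972 annual layers.

15972 annual layers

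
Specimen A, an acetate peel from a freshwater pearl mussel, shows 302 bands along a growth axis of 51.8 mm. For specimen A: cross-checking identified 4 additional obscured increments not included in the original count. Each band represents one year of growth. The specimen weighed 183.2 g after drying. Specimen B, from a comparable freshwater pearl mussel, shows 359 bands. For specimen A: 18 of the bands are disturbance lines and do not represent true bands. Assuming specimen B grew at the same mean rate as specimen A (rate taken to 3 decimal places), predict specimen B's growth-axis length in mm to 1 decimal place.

64.6 mm

Specimen A: true band count = 302 − 18 + 4 = 288.
A: Extension rate ≈ 51.8 / 288 = 0.180 mm per year.
Length of B = 0.180 × 359 = 64.6 mm.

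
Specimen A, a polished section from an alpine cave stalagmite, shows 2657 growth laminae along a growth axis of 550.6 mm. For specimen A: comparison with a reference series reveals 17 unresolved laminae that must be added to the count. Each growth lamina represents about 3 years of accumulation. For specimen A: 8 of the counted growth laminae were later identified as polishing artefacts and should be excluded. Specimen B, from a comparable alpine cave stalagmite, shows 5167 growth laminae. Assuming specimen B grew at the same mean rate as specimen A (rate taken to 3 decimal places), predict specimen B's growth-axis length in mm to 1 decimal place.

Specimen A: after corrections the count is 2657 − 8 + 17 = 2666 growth laminae.
Specimen A: 2666 growth laminae at 3 years each span 2666 × 3 = 7998 years.
A: Extension rate ≈ 550.6 / 7998 = 0.069 mm/yr.
Specimen B: multiplying by 3 years per growth lamina: 5167 × 3 = 15501 years. Length of B = 0.069 × 15501 = 1069.6 mm.

1069.6 mm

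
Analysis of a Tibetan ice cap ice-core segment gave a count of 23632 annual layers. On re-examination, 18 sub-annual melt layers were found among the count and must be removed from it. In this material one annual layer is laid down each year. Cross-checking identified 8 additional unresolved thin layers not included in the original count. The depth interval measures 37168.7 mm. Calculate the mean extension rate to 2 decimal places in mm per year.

1.57 mm per year

After corrections the count is 23632 − 18 + 8 = 23622 annual layers.
Mean rate = 37168.7 mm / 23622 years ≈ 1.57 mm per year.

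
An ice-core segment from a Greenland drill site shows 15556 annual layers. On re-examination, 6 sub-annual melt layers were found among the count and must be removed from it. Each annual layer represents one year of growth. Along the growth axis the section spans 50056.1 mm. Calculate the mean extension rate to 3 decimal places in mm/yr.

3.219 mm/yr

Correcting the raw count gives 15556 − 6 = 15550 true annual layers.
50056.1 mm over 15550 years gives 50056.1 / 15550 ≈ 3.219 mm/yr.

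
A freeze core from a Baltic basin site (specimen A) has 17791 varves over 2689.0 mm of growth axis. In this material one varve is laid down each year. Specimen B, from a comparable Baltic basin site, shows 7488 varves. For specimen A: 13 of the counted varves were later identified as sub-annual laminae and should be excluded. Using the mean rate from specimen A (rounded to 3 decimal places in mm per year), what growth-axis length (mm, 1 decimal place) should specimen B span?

1130.7 mm

Specimen A: after corrections the count is 17791 − 13 = 17778 varves.
A: Extension rate ≈ 2689.0 / 17778 = 0.151 mm per year.
Length of B = 0.151 × 7488 = 1130.7 mm.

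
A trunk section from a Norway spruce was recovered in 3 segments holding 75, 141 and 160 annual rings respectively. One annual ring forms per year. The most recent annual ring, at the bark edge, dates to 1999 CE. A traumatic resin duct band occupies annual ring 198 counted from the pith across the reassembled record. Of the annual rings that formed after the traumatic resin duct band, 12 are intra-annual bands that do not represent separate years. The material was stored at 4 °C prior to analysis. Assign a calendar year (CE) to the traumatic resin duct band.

1833 CE

Total annual rings = 75 + 141 + 160 = 376.
The traumatic resin duct band sits at annual ring 198 from the pith, so 376 − 198 = 178 annual rings formed after it.
Excluding 12 false annual rings: 178 − 12 = 166.
Counting back 166 years from 1999 CE places the traumatic resin duct band in 1999 − 166 = 1833 CE.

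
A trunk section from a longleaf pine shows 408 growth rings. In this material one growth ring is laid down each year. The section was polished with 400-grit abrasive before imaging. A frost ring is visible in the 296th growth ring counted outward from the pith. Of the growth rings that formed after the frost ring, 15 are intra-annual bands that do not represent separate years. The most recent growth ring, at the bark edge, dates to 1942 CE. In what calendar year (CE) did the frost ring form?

1845 CE

The frost ring sits at growth ring 296 from the pith, so 408 − 296 = 112 growth rings formed after it.
112 − 15 false = 97 true growth rings after the frost ring.
The growth ring at the bark edge is 1942 CE, so the frost ring dates to 1942 − 97 = 1845 CE.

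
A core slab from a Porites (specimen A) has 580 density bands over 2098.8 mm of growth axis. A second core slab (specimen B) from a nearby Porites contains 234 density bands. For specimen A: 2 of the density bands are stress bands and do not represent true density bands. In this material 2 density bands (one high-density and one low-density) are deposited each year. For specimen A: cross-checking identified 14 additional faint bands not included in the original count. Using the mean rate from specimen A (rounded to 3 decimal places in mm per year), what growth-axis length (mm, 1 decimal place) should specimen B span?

Specimen A: correcting the raw count gives 580 − 2 + 14 = 592 true density bands.
Specimen A: with 2 density bands per year, 592 / 2 = 296 years.
A: 2098.8 mm over 296 years gives 2098.8 / 296 ≈ 7.091 mm/yr.
Specimen B: 234 density bands at 2 per year is 234 / 2 = 117 years. B's length ≈ 7.091 × 117 = 829.6 mm.

829.6 mm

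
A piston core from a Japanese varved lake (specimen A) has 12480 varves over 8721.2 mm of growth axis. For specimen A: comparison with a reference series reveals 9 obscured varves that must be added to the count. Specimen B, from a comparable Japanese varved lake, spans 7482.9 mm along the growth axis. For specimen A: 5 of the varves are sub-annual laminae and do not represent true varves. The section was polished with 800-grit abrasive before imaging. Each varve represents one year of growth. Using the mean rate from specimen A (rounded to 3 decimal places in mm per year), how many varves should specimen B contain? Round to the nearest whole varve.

10705 varves

Specimen A: after corrections the count is 12480 − 5 + 9 = 12484 varves.
A: Extension rate ≈ 8721.2 / 12484 = 0.699 mm/year.
B spans 7482.9 / 0.699 = 10705.15 years ≈ 10705 varves.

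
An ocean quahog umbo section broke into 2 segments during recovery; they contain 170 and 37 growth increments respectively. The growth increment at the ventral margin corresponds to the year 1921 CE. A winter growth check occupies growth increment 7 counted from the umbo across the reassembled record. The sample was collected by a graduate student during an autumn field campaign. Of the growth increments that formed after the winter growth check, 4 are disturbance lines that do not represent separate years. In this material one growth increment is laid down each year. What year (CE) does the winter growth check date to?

1725 CE

Total growth increments = 170 + 37 = 207.
207 − 7 = 200 growth increments lie beyond the winter growth check toward the ventral margin.
Excluding 4 false growth increments: 200 − 4 = 196.
Counting back 196 years from 1921 CE places the winter growth check in 1921 − 196 = 1725 CE.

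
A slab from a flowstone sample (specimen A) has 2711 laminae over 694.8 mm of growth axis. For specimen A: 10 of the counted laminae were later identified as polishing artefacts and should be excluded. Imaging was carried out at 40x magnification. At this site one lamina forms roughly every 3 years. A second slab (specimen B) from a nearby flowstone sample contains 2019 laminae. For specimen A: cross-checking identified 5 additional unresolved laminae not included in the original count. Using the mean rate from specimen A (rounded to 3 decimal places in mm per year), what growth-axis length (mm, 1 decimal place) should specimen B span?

520.9 mm

Specimen A: after corrections the count is 2711 − 10 + 5 = 2706 laminae.
Specimen A: multiplying by 3 years per lamina: 2706 × 3 = 8118 years.
A: Extension rate ≈ 694.8 / 8118 = 0.086 mm/year.
Specimen B: 2019 laminae at 3 years each span 2019 × 3 = 6057 years. Length of B = 0.086 × 6057 = 520.9 mm.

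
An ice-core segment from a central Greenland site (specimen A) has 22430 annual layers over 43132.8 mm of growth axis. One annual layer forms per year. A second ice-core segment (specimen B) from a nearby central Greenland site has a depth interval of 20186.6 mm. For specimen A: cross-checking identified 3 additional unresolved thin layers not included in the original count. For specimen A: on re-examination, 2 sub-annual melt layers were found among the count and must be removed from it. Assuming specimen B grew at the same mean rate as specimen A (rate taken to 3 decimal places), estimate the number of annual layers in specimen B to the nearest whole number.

10497 annual layers

Specimen A: correcting the raw count gives 22430 − 2 + 3 = 22431 true annual layers.
A: Mean rate = 43132.8 mm / 22431 years ≈ 1.923 mm per year.
Specimen B: 20186.6 mm / 1.923 mm per year = 10497.45 years ≈ 10497 annual layers.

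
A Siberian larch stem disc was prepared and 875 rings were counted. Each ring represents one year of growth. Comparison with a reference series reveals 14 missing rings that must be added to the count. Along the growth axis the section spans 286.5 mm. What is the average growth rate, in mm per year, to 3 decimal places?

Adjusted count: 875 + 14 = 889 rings.
286.5 mm over 889 years gives 286.5 / 889 ≈ 0.322 mm per year.

0.322 mm per year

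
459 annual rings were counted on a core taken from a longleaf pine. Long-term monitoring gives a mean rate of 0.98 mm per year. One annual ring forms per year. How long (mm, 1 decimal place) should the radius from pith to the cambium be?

449.8 mm

The record spans 459 years at 0.98 mm per year.
Length ≈ 0.98 × 459 = 449.8 mm.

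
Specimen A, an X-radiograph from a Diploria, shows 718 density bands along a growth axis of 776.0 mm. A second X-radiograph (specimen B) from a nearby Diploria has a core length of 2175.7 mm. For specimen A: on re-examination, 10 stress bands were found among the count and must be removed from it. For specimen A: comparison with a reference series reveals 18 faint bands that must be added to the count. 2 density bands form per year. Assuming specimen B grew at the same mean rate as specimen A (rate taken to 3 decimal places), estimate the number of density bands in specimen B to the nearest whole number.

Specimen A: true density band count = 718 − 10 + 18 = 726.
Specimen A: dividing by 2 density bands per year: 726 / 2 = 363 years.
A: Extension rate ≈ 776.0 / 363 = 2.138 mm/year.
B spans 2175.7 / 2.138 = 1017.63 years; at 2 density bands per year that is 1017.63 × 2 ≈ 2035 density bands.

2035 density bands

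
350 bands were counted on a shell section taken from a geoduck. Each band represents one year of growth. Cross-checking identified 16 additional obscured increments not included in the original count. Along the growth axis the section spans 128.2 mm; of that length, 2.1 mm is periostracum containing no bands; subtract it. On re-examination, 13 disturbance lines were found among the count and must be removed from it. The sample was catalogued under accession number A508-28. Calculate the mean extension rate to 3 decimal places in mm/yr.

0.357 mm/yr

Correcting the raw count gives 350 − 13 + 16 = 353 true bands.
Removing the 2.1 mm offcut leaves 128.2 − 2.1 = 126.1 mm.
Mean rate = 126.1 mm / 353 years ≈ 0.357 mm/yr.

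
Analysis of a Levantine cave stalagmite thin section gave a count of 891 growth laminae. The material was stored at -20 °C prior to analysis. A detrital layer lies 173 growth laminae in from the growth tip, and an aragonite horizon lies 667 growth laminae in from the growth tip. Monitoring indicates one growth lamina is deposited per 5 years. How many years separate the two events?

Separation: 667 − 173 = 494 growth laminae.
At 5 years per growth lamina, 494 × 5 = 2470 years.

2470 years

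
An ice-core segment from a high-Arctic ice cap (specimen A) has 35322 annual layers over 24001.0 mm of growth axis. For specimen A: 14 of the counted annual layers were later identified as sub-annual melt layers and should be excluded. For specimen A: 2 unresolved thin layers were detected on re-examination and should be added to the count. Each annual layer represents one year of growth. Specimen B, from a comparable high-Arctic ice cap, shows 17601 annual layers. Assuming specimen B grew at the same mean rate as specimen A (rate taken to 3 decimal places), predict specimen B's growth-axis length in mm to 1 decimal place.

Specimen A: true annual layer count = 35322 − 14 + 2 = 35310.
A: 24001.0 mm over 35310 years gives 24001.0 / 35310 ≈ 0.680 mm per year.
For B, 0.680 mm/year × 17601 years = 11968.7 mm.

11968.7 mm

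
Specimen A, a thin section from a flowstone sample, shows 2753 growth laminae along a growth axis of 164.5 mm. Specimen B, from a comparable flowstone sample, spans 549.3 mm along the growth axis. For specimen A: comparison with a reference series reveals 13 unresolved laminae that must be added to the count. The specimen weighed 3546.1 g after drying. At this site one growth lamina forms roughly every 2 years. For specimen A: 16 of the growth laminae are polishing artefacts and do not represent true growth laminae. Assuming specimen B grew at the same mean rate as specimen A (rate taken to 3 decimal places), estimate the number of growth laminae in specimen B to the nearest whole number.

9155 growth laminae

Specimen A: correcting the raw count gives 2753 − 16 + 13 = 2750 true growth laminae.
Specimen A: 2750 growth laminae at 2 years each span 2750 × 2 = 5500 years.
A: Extension rate ≈ 164.5 / 5500 = 0.030 mm per year.
Specimen B: 549.3 mm / 0.030 mm per year = 18310.00 years; at 2 years per growth lamina that is 18310.00 / 2 ≈ 9155 growth laminae.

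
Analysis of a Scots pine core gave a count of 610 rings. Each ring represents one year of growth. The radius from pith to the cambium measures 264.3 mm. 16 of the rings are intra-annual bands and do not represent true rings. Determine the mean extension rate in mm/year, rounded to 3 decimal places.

Adjusted count: 610 − 16 = 594 rings.
264.3 mm over 594 years gives 264.3 / 594 ≈ 0.445 mm/year.

0.445 mm/year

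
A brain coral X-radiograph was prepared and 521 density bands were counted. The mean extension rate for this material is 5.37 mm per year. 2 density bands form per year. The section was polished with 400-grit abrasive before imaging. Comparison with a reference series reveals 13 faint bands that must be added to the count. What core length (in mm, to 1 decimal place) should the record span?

1433.8 mm

After corrections the count is 521 + 13 = 534 density bands.
Dividing by 2 density bands per year: 534 / 2 = 267 years.
267 years at 5.37 mm/year gives 5.37 × 267 = 1433.8 mm.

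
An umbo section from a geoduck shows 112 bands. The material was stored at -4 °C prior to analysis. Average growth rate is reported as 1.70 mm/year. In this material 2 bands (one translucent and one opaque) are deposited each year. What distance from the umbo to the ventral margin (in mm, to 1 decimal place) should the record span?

95.2 mm

112 bands at 2 per year is 112 / 2 = 56 years.
Predicted length = 1.70 mm/year × 56 years = 95.2 mm.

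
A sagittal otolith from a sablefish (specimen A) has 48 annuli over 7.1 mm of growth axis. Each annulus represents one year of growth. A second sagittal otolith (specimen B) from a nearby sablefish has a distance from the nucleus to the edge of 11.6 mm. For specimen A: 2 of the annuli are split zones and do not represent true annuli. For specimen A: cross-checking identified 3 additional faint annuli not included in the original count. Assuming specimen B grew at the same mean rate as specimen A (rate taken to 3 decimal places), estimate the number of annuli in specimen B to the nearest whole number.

80 annuli

Specimen A: after corrections the count is 48 − 2 + 3 = 49 annuli.
A: Extension rate ≈ 7.1 / 49 = 0.145 mm/yr.
For B, 11.6 / 0.145 = 80.00 years ≈ 80 annuli.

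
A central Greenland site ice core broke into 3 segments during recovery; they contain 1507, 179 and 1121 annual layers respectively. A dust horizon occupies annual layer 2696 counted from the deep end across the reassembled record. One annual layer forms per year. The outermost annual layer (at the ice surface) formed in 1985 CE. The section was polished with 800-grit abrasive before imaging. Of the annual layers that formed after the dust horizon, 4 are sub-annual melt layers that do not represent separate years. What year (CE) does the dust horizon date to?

Total annual layers = 1507 + 179 + 1121 = 2807.
2807 − 2696 = 111 annual layers lie beyond the dust horizon toward the ice surface.
111 − 4 false = 107 true annual layers after the dust horizon.
1985 − 107 = 1878 CE.

1878 CE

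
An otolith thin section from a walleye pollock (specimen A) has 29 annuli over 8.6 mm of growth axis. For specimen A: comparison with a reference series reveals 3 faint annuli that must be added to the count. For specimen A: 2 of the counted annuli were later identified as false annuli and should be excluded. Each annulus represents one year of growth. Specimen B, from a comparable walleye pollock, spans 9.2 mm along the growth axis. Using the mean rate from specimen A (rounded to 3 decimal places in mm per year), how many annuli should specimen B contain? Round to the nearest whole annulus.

32 annuli

Specimen A: correcting the raw count gives 29 − 2 + 3 = 30 true annuli.
A: Mean rate = 8.6 mm / 30 years ≈ 0.287 mm per year.
For B, 9.2 / 0.287 = 32.06 years ≈ 32 annuli.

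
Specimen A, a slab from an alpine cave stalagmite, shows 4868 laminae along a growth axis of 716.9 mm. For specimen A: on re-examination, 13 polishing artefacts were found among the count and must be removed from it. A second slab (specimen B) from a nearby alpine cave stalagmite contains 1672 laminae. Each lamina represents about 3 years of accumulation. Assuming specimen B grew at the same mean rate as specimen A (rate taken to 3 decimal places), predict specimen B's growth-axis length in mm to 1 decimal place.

245.8 mm

Specimen A: correcting the raw count gives 4868 − 13 = 4855 true laminae.
Specimen A: at 3 years per lamina, 4855 × 3 = 14565 years.
A: 716.9 mm over 14565 years gives 716.9 / 14565 ≈ 0.049 mm/yr.
Specimen B: at 3 years per lamina, 1672 × 3 = 5016 years. For B, 0.049 mm/year × 5016 years = 245.8 mm.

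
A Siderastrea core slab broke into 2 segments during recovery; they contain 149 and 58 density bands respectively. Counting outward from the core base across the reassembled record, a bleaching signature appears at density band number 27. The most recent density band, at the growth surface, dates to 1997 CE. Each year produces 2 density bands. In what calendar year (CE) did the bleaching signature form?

Total density bands = 149 + 58 = 207.
Between density band 27 and the growth surface there are 207 − 27 = 180 density bands.
180 density bands at 2 per year is 180 / 2 = 90 years.
The density band at the growth surface is 1997 CE, so the bleaching signature dates to 1997 − 90 = 1907 CE.

1907 CE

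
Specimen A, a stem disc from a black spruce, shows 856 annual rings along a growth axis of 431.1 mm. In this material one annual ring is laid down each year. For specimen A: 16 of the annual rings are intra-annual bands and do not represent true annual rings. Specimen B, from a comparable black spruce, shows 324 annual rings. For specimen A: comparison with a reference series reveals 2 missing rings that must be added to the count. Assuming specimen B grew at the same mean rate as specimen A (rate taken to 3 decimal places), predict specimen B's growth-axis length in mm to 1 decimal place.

165.9 mm

Specimen A: adjusted count: 856 − 16 + 2 = 842 annual rings.
A: Mean rate = 431.1 mm / 842 years ≈ 0.512 mm per year.
Length of B = 0.512 × 324 = 165.9 mm.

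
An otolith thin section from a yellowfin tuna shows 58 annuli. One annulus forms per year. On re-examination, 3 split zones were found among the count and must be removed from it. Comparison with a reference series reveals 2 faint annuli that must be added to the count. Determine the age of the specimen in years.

57 years

True annulus count = 58 − 3 + 2 = 57.
With a one-to-one annulus periodicity this is 57 years.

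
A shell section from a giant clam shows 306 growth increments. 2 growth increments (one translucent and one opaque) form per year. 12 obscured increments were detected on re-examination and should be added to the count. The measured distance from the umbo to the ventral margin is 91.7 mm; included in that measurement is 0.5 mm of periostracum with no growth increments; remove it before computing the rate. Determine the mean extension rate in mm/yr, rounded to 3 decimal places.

Adjusted count: 306 + 12 = 318 growth increments.
Dividing by 2 growth increments per year: 318 / 2 = 159 years.
Net length = 91.7 − 0.5 = 91.2 mm.
91.2 mm over 159 years gives 91.2 / 159 ≈ 0.574 mm/yr.

0.574 mm/yr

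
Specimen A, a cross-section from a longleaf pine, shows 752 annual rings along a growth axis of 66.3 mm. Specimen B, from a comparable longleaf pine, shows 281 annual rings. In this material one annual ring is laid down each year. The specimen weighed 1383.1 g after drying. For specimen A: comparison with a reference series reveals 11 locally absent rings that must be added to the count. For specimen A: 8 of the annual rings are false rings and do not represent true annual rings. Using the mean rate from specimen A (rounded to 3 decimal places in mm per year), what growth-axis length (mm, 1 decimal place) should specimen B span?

Specimen A: after corrections the count is 752 − 8 + 11 = 755 annual rings.
A: Mean rate = 66.3 mm / 755 years ≈ 0.088 mm/year.
Length of B = 0.088 × 281 = 24.7 mm.

24.7 mm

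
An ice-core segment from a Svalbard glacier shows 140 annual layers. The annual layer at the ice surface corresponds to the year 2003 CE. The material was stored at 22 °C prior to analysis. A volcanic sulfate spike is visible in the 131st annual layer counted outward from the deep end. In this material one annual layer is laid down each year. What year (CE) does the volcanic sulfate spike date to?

1994 CE

The volcanic sulfate spike sits at annual layer 131 from the deep end, so 140 − 131 = 9 annual layers formed after it.
Counting back 9 years from 2003 CE places the volcanic sulfate spike in 2003 − 9 = 1994 CE.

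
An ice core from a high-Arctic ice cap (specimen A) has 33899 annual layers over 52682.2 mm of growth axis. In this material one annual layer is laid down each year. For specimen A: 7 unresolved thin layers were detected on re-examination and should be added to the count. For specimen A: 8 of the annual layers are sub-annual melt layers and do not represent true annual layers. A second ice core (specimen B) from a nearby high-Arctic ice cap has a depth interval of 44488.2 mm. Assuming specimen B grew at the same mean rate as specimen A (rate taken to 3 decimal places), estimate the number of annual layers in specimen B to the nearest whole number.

Specimen A: correcting the raw count gives 33899 − 8 + 7 = 33898 true annual layers.
A: 52682.2 mm over 33898 years gives 52682.2 / 33898 ≈ 1.554 mm/yr.
Specimen B: 44488.2 mm / 1.554 mm per year = 28628.19 years ≈ 28628 annual layers.

28628 annual layers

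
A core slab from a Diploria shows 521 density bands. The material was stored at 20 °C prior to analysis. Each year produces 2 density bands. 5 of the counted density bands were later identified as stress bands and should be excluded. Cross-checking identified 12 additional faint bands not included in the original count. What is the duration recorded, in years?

After corrections the count is 521 − 5 + 12 = 528 density bands.
With 2 density bands per year, 528 / 2 = 264 years.

264 years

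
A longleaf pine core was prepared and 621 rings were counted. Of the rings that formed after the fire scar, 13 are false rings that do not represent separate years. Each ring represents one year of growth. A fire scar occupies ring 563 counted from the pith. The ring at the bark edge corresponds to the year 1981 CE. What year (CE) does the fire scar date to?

1936 CE

The fire scar sits at ring 563 from the pith, so 621 − 563 = 58 rings formed after it.
Removing the 13 false rings leaves 58 − 13 = 45 true rings beyond the fire scar.
The ring at the bark edge is 1981 CE, so the fire scar dates to 1981 − 45 = 1936 CE.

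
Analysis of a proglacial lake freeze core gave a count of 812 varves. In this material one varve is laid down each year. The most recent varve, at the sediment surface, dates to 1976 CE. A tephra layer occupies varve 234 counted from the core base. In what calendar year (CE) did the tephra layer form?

The tephra layer sits at varve 234 from the core base, so 812 − 234 = 578 varves formed after it.
1976 − 578 = 1398 CE.

1398 CE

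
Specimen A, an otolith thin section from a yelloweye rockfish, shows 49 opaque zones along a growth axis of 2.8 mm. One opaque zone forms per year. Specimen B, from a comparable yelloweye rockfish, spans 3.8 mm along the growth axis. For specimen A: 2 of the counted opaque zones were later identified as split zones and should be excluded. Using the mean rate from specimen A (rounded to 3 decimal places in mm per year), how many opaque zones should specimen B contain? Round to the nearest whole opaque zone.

Specimen A: after corrections the count is 49 − 2 = 47 opaque zones.
A: Extension rate ≈ 2.8 / 47 = 0.060 mm/yr.
Specimen B: 3.8 mm / 0.060 mm per year = 63.33 years ≈ 63 opaque zones.

63 opaque zones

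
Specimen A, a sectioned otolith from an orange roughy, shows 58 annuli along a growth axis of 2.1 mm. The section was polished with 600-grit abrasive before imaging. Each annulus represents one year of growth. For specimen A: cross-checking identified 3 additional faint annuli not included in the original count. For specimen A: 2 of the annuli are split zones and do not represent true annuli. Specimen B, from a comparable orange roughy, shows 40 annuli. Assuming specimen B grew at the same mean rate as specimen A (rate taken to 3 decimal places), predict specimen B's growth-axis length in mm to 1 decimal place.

1.4 mm

Specimen A: true annulus count = 58 − 2 + 3 = 59.
A: 2.1 mm over 59 years gives 2.1 / 59 ≈ 0.036 mm/year.
Length of B = 0.036 × 40 = 1.4 mm.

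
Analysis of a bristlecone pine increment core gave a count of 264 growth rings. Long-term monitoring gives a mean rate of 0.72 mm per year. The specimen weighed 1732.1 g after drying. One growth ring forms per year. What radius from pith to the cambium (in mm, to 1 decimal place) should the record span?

190.1 mm

264 years of growth are recorded.
Predicted length = 0.72 mm/year × 264 years = 190.1 mm.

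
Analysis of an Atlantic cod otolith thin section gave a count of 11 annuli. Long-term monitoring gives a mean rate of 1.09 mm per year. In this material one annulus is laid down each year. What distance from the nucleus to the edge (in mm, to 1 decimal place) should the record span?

12.0 mm

11 years of growth are recorded.
Predicted length = 1.09 mm/year × 11 years = 12.0 mm.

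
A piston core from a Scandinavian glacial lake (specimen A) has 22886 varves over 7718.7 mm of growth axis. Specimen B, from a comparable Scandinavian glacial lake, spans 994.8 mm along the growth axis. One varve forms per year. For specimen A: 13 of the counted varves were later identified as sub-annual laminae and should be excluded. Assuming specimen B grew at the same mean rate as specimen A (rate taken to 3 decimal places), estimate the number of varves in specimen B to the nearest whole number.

2952 varves

Specimen A: correcting the raw count gives 22886 − 13 = 22873 true varves.
A: 7718.7 mm over 22873 years gives 7718.7 / 22873 ≈ 0.337 mm/year.
B spans 994.8 / 0.337 = 2951.93 years ≈ 2952 varves.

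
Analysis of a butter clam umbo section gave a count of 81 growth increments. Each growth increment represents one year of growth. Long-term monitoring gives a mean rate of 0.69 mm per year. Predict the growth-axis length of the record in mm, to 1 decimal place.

55.9 mm

81 years of growth are recorded.
81 years at 0.69 mm/year gives 0.69 × 81 = 55.9 mm.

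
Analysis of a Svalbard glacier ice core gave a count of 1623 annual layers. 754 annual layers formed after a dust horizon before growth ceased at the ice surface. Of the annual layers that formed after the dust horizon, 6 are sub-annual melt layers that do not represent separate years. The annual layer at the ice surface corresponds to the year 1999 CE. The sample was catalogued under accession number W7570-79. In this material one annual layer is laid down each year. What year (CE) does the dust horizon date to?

There are 754 annual layers younger than the dust horizon.
754 − 6 false = 748 true annual layers after the dust horizon.
Counting back 748 years from 1999 CE places the dust horizon in 1999 − 748 = 1251 CE.

1251 CE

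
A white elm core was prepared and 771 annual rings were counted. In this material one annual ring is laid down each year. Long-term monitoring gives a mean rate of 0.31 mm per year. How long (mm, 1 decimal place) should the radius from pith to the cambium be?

239.0 mm

771 years of growth are recorded.
Length ≈ 0.31 × 771 = 239.0 mm.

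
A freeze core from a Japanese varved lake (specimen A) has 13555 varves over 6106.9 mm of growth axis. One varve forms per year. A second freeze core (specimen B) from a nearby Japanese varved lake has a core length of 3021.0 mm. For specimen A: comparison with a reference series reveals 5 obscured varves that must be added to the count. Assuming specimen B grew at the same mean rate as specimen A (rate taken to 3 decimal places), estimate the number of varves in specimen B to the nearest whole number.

Specimen A: adjusted count: 13555 + 5 = 13560 varves.
A: 6106.9 mm over 13560 years gives 6106.9 / 13560 ≈ 0.450 mm/yr.
Specimen B: 3021.0 mm / 0.450 mm per year = 6713.33 years ≈ 6713 varves.

6713 varves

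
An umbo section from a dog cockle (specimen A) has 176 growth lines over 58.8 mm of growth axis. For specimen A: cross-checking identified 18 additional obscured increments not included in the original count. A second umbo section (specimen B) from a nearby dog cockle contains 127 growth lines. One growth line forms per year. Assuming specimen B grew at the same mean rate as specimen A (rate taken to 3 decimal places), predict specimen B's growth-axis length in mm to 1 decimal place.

Specimen A: adjusted count: 176 + 18 = 194 growth lines.
A: Extension rate ≈ 58.8 / 194 = 0.303 mm/year.
B's length ≈ 0.303 × 127 = 38.5 mm.

38.5 mm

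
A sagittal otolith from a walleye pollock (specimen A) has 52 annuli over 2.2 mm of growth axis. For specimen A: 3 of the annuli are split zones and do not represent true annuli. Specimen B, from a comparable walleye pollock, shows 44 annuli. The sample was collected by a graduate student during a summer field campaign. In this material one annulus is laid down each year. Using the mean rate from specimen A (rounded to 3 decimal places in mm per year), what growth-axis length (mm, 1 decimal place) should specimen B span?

Specimen A: after corrections the count is 52 − 3 = 49 annuli.
A: Mean rate = 2.2 mm / 49 years ≈ 0.045 mm/year.
For B, 0.045 mm/year × 44 years = 2.0 mm.

2.0 mm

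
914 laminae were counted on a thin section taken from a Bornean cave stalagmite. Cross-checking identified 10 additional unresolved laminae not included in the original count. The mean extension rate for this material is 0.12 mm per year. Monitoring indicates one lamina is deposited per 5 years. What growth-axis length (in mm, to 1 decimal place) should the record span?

Adjusted count: 914 + 10 = 924 laminae.
At 5 years per lamina, 924 × 5 = 4620 years.
4620 years at 0.12 mm/year gives 0.12 × 4620 = 554.4 mm.

554.4 mm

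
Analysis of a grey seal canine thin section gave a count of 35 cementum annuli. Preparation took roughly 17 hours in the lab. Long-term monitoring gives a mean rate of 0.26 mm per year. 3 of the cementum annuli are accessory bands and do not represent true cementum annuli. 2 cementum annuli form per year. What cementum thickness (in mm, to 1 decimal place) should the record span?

4.2 mm

True cementum annulus count = 35 − 3 = 32.
Dividing by 2 cementum annuli per year: 32 / 2 = 16 years.
Length ≈ 0.26 × 16 = 4.2 mm.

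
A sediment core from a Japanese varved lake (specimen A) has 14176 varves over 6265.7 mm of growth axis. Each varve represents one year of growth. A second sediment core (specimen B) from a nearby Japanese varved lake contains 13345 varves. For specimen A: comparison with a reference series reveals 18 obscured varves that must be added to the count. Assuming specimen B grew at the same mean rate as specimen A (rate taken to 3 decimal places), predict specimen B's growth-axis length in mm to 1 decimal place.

5885.1 mm

Specimen A: after corrections the count is 14176 + 18 = 14194 varves.
A: Mean rate = 6265.7 mm / 14194 years ≈ 0.441 mm per year.
Length of B = 0.441 × 13345 = 5885.1 mm.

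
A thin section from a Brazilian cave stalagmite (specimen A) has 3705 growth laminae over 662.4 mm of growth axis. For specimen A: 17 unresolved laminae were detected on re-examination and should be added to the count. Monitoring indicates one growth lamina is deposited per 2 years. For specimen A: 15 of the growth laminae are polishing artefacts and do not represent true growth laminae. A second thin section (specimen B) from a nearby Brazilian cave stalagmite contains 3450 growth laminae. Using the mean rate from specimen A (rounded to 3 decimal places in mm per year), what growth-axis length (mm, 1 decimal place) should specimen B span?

614.1 mm

Specimen A: correcting the raw count gives 3705 − 15 + 17 = 3707 true growth laminae.
Specimen A: at 2 years per growth lamina, 3707 × 2 = 7414 years.
A: Extension rate ≈ 662.4 / 7414 = 0.089 mm/yr.
Specimen B: at 2 years per growth lamina, 3450 × 2 = 6900 years. Length of B = 0.089 × 6900 = 614.1 mm.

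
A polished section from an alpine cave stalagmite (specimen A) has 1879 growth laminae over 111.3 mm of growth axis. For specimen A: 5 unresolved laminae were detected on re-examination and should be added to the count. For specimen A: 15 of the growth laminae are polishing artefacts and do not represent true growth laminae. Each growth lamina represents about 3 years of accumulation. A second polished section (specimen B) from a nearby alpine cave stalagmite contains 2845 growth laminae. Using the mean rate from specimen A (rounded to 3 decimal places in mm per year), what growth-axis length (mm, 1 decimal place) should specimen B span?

Specimen A: adjusted count: 1879 − 15 + 5 = 1869 growth laminae.
Specimen A: 1869 growth laminae at 3 years each span 1869 × 3 = 5607 years.
A: Extension rate ≈ 111.3 / 5607 = 0.020 mm per year.
Specimen B: 2845 growth laminae at 3 years each span 2845 × 3 = 8535 years. Length of B = 0.020 × 8535 = 170.7 mm.

170.7 mm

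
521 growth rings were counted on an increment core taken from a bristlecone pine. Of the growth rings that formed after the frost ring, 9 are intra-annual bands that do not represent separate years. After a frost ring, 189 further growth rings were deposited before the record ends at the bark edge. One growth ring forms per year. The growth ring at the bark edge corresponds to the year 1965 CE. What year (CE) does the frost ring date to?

1785 CE

189 growth rings post-date the frost ring.
Excluding 9 false growth rings: 189 − 9 = 180.
1965 − 180 = 1785 CE.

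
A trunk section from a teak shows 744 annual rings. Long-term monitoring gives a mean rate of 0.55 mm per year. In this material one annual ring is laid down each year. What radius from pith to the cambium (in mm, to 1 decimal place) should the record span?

409.2 mm

The record spans 744 years at 0.55 mm per year.
Predicted length = 0.55 mm/year × 744 years = 409.2 mm.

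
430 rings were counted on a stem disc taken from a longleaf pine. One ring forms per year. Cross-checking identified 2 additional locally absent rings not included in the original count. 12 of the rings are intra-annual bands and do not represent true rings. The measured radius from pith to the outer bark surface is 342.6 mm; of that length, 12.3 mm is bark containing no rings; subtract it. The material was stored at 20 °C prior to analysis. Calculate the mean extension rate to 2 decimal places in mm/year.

0.79 mm/year

After corrections the count is 430 − 12 + 2 = 420 rings.
The growth record spans 342.6 − 12.3 = 330.3 mm.
Extension rate ≈ 330.3 / 420 = 0.79 mm/year.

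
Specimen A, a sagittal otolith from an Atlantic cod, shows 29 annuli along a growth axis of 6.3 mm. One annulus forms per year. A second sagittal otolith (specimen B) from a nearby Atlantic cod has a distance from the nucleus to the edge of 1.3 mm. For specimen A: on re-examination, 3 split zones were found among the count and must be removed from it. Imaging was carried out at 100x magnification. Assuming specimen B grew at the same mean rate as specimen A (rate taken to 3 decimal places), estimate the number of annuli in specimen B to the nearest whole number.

5 annuli

Specimen A: true annulus count = 29 − 3 = 26.
A: Mean rate = 6.3 mm / 26 years ≈ 0.242 mm/yr.
Specimen B: 1.3 mm / 0.242 mm per year = 5.37 years ≈ 5 annuli.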